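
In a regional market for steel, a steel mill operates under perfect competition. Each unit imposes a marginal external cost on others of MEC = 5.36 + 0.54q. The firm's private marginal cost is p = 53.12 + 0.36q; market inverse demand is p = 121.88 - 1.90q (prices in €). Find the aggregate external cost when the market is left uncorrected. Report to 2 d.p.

Market equilibrium (private): 53.12 + 0.36q = 121.88 - 1.90q → q_m = 30.4248.
Total external cost = ∫₀^{q_m} (5.36 + 0.54q) dq = 5.36×30.4248 + ½×0.54×30.4248² = 413.0074.

€413.01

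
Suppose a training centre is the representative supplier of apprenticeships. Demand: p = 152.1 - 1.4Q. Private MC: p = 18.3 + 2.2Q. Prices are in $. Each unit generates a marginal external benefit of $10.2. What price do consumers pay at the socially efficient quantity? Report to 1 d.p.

Social marginal cost = private MC − MEB = 8.1 + 2.2Q.
Set SMC = demand: 8.1 + 2.2Q = 152.1 - 1.4Q → Q* = 40.0000.
Consumer price on the demand curve at Q*: 152.1 − 1.4×40.0000 = 96.1000.

P = $96.1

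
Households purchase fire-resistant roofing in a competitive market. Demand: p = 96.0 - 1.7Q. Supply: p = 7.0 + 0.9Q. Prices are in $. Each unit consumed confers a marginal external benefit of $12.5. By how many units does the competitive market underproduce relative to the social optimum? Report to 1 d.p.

4.8 units

Market equilibrium (private): 7.0 + 0.9Q = 96.0 - 1.7Q → Q_m = 34.2308.
Social marginal benefit = demand + MEB = 108.5 - 1.7Q.
Set SMB = MC: 108.5 - 1.7Q = 7.0 + 0.9Q → Q* = 39.0385.
Gap = |34.2308 − 39.0385| = 4.8077.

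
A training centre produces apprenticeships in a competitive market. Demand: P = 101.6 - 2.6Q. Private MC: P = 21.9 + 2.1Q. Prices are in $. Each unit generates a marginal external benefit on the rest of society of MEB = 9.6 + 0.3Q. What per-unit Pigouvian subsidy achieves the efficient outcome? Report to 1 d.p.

Social marginal cost = private MC − MEB = 12.3 + 1.8Q.
Set SMC = demand: 12.3 + 1.8Q = 101.6 - 2.6Q → Q* = 20.2955.
The Pigouvian subsidy equals MEB at Q*: 9.6 + 0.3×20.2955 = 15.6887.

subsidy = $15.7 per unit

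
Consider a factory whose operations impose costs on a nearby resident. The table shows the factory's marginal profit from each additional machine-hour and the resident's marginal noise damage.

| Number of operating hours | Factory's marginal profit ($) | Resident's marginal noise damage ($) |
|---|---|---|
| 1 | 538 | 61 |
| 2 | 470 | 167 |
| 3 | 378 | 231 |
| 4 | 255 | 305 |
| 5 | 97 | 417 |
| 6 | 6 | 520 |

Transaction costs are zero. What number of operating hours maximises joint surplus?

Bargaining reaches the level where marginal profit last exceeds marginal noise damage.
That holds through level 3 (378 ≥ 231) but not at 4 (255 < 305).

3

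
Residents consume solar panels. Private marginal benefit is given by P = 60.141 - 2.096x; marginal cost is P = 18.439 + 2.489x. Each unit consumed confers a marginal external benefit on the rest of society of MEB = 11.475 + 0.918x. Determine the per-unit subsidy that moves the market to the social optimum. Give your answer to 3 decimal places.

Social marginal benefit = demand + MEB = 71.616 - 1.178x.
Set SMB = MC: 71.616 - 1.178x = 18.439 + 2.489x → x* = 14.5015.
The Pigouvian subsidy equals MEB at x*: 11.475 + 0.918×14.5015 = 24.7874.

subsidy = 24.787 per unit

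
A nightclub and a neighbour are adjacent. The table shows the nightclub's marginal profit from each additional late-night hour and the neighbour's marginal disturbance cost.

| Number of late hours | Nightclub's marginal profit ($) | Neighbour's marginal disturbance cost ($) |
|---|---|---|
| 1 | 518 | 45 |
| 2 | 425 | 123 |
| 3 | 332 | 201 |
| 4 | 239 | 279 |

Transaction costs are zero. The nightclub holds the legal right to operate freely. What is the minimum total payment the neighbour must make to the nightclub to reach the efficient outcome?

Left alone the nightclub would choose level 4 (marginal profit stays positive).
Efficient level: k* = 3 (marginal profit ≥ marginal disturbance cost through 3).
The neighbour must at least cover the nightclub's forgone profit from cutting 4→3: 239 = 239.

$239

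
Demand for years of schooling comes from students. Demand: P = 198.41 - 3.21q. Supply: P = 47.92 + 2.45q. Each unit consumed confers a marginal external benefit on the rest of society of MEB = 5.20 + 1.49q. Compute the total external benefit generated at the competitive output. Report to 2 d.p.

Market equilibrium (private): 47.92 + 2.45q = 198.41 - 3.21q → q_m = 26.5883.
Total external benefit = ∫₀^{q_m} (5.20 + 1.49q) dq = 5.20×26.5883 + ½×1.49×26.5883² = 664.9277.

664.93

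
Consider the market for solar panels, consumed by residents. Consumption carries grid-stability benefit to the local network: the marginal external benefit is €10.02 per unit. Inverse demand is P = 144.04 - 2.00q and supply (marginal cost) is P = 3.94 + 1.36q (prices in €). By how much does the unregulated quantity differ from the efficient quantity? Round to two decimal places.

2.98 units

Market equilibrium (private): 3.94 + 1.36q = 144.04 - 2.00q → q_m = 41.6964.
Social marginal benefit = demand + MEB = 154.06 - 2.00q.
Set SMB = MC: 154.06 - 2.00q = 3.94 + 1.36q → q* = 44.6786.
Gap = |41.6964 − 44.6786| = 2.9822.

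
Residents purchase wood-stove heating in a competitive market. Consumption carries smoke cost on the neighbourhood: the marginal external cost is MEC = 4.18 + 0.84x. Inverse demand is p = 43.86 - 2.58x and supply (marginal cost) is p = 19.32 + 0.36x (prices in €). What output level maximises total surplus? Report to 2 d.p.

Social marginal benefit = demand − MEC = 39.68 - 3.42x.
Set SMB = MC: 39.68 - 3.42x = 19.32 + 0.36x → x* = 5.3862.

x* = 5.39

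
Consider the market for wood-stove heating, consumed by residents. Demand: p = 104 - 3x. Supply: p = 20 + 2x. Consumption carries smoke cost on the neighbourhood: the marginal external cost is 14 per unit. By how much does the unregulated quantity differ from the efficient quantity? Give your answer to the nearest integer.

Market equilibrium (private): 20 + 2x = 104 - 3x → x_m = 16.8000.
Social marginal benefit = demand − MEC = 90 - 3x.
Set SMB = MC: 90 - 3x = 20 + 2x → x* = 14.0000.
Gap = |16.8000 − 14.0000| = 2.8000.

3 units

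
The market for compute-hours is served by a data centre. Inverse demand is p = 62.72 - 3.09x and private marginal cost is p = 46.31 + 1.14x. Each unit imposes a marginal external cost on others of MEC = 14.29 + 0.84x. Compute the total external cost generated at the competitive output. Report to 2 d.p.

Market equilibrium (private): 46.31 + 1.14x = 62.72 - 3.09x → x_m = 3.8794.
Total external cost = ∫₀^{x_m} (14.29 + 0.84x) dx = 14.29×3.8794 + ½×0.84×3.8794² = 61.7575.

61.76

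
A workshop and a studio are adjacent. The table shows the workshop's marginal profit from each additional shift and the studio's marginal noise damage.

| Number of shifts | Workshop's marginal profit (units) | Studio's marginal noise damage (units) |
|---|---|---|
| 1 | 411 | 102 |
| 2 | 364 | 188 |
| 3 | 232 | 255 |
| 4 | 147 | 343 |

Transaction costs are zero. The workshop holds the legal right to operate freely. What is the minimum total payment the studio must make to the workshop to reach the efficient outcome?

Left alone the workshop would choose level 4 (marginal profit stays positive).
Efficient level: k* = 2 (marginal profit ≥ marginal noise damage through 2).
The studio must at least cover the workshop's forgone profit from cutting 4→2: 232 + 147 = 379.

379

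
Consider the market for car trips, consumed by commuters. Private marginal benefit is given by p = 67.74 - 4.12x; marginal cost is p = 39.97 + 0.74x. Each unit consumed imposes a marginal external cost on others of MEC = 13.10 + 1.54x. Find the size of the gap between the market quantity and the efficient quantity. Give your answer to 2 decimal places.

3.42 units

Market equilibrium (private): 39.97 + 0.74x = 67.74 - 4.12x → x_m = 5.7140.
Social marginal benefit = demand − MEC = 54.64 - 5.66x.
Set SMB = MC: 54.64 - 5.66x = 39.97 + 0.74x → x* = 2.2922.
Gap = |5.7140 − 2.2922| = 3.4218.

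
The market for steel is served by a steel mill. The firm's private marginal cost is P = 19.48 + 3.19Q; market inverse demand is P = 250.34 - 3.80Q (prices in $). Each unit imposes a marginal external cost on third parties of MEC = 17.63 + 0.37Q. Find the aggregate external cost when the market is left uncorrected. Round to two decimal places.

$784.07

Market equilibrium (private): 19.48 + 3.19Q = 250.34 - 3.80Q → Q_m = 33.0272.
Total external cost = ∫₀^{Q_m} (17.63 + 0.37Q) dQ = 17.63×33.0272 + ½×0.37×33.0272² = 784.0668.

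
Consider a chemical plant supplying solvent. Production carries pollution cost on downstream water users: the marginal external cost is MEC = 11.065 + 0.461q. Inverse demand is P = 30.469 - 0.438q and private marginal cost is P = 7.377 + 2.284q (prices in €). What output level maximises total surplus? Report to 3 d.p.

Social marginal cost = private MC + MEC = 18.442 + 2.745q.
Set SMC = demand: 18.442 + 2.745q = 30.469 - 0.438q → q* = 3.7785.

q* = 3.779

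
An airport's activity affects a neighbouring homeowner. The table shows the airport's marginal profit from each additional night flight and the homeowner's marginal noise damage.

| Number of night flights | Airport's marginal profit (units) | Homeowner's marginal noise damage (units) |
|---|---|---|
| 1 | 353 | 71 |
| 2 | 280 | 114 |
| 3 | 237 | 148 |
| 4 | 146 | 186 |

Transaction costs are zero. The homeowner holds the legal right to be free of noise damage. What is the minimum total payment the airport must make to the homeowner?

Efficient level: marginal profit ≥ marginal noise damage through level 3, so k* = 3.
With the homeowner holding the right, the airport must at least compensate total damage at k*: 71 + 114 + 148 = 333.

333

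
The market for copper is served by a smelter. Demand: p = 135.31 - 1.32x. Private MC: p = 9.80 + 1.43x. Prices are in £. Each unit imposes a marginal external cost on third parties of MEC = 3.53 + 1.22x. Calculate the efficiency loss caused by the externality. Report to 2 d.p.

DWL = £441.55

Market equilibrium (private): 9.80 + 1.43x = 135.31 - 1.32x → x_m = 45.6400.
Social marginal cost = private MC + MEC = 13.33 + 2.65x.
Set SMC = demand: 13.33 + 2.65x = 135.31 - 1.32x → x* = 30.7254.
The welfare-loss triangle has base |x_m − x*| and height MEC(x_m) (the vertical gap between SMC and demand is zero at x* and MEC at x_m).
DWL = ½ × 14.9146 × 59.2108 = 441.5527.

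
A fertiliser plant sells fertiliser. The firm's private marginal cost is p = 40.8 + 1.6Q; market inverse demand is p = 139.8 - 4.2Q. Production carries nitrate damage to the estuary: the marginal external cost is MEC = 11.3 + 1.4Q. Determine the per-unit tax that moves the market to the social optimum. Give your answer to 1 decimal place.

tax = 28.4 per unit

Social marginal cost = private MC + MEC = 52.1 + 3.0Q.
Set SMC = demand: 52.1 + 3.0Q = 139.8 - 4.2Q → Q* = 12.1806.
The Pigouvian tax equals MEC at Q*: 11.3 + 1.4×12.1806 = 28.3528.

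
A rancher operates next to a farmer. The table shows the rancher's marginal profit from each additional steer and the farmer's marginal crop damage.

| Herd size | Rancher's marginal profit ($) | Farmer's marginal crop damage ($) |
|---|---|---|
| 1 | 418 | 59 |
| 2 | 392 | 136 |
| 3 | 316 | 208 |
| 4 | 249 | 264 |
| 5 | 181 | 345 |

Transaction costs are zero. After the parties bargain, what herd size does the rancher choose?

Bargaining reaches the level where marginal profit last exceeds marginal crop damage.
That holds through level 3 (316 ≥ 208) but not at 4 (249 < 264).

3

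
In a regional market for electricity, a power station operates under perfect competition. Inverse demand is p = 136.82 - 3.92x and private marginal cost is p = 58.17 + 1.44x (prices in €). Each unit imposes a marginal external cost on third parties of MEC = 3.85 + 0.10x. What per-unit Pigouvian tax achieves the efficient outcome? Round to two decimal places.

tax = €5.22 per unit

Social marginal cost = private MC + MEC = 62.02 + 1.54x.
Set SMC = demand: 62.02 + 1.54x = 136.82 - 3.92x → x* = 13.6996.
The Pigouvian tax equals MEC at x*: 3.85 + 0.10×13.6996 = 5.2200.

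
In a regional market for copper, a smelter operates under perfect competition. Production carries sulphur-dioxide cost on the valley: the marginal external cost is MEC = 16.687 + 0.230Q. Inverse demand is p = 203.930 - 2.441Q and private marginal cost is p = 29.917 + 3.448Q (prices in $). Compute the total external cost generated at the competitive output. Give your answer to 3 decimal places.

Market equilibrium (private): 29.917 + 3.448Q = 203.930 - 2.441Q → Q_m = 29.5488.
Total external cost = ∫₀^{Q_m} (16.687 + 0.230Q) dQ = 16.687×29.5488 + ½×0.230×29.5488² = 593.4910.

$593.491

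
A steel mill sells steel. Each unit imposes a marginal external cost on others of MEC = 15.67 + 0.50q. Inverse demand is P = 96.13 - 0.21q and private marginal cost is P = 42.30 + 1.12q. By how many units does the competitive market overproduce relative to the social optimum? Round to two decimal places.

Market equilibrium (private): 42.30 + 1.12q = 96.13 - 0.21q → q_m = 40.4737.
Social marginal cost = private MC + MEC = 57.97 + 1.62q.
Set SMC = demand: 57.97 + 1.62q = 96.13 - 0.21q → q* = 20.8525.
Gap = |40.4737 − 20.8525| = 19.6212.

19.62 units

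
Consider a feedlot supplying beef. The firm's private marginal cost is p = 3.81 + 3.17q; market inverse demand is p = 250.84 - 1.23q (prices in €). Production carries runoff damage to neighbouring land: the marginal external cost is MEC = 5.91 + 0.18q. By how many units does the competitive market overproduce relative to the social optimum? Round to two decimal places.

3.50 units

Market equilibrium (private): 3.81 + 3.17q = 250.84 - 1.23q → q_m = 56.1432.
Social marginal cost = private MC + MEC = 9.72 + 3.35q.
Set SMC = demand: 9.72 + 3.35q = 250.84 - 1.23q → q* = 52.6463.
Gap = |56.1432 − 52.6463| = 3.4969.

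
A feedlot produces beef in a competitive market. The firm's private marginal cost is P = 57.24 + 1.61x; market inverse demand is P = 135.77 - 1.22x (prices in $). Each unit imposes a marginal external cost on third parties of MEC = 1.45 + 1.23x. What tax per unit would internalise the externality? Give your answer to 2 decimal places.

tax = $24.80 per unit

Social marginal cost = private MC + MEC = 58.69 + 2.84x.
Set SMC = demand: 58.69 + 2.84x = 135.77 - 1.22x → x* = 18.9852.
The Pigouvian tax equals MEC at x*: 1.45 + 1.23×18.9852 = 24.8018.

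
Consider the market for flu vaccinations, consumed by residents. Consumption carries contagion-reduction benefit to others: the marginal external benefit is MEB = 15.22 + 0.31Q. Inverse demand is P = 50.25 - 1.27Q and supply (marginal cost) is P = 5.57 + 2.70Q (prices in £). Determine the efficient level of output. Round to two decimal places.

Social marginal benefit = demand + MEB = 65.47 - 0.96Q.
Set SMB = MC: 65.47 - 0.96Q = 5.57 + 2.70Q → Q* = 16.3661.

Q* = 16.37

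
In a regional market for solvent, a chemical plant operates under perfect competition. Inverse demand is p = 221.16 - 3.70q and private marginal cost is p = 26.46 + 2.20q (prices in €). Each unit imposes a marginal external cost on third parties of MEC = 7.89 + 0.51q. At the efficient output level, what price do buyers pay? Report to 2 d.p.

P = €113.33

Social marginal cost = private MC + MEC = 34.35 + 2.71q.
Set SMC = demand: 34.35 + 2.71q = 221.16 - 3.70q → q* = 29.1435.
Consumer price on the demand curve at q*: 221.16 − 3.70×29.1435 = 113.3291.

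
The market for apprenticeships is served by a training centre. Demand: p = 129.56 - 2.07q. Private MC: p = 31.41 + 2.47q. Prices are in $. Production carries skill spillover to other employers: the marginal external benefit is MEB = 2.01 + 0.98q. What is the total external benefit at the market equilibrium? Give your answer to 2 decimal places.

$272.47

Market equilibrium (private): 31.41 + 2.47q = 129.56 - 2.07q → q_m = 21.6189.
Total external benefit = ∫₀^{q_m} (2.01 + 0.98q) dq = 2.01×21.6189 + ½×0.98×21.6189² = 272.4686.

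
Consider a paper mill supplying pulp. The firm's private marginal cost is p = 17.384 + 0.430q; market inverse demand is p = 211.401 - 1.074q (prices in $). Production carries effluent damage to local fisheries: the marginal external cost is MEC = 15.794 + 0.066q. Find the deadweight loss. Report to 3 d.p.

Market equilibrium (private): 17.384 + 0.430q = 211.401 - 1.074q → q_m = 129.0007.
Social marginal cost = private MC + MEC = 33.178 + 0.496q.
Set SMC = demand: 33.178 + 0.496q = 211.401 - 1.074q → q* = 113.5178.
The welfare-loss triangle has base |q_m − q*| and height MEC(q_m) (the vertical gap between SMC and demand is zero at q* and MEC at q_m).
DWL = ½ × 15.4829 × 24.3080 = 188.1792.

DWL = $188.179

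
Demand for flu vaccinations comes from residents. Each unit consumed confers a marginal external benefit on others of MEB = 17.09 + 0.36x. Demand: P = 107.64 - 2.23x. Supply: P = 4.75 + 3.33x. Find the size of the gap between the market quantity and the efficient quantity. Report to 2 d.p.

Market equilibrium (private): 4.75 + 3.33x = 107.64 - 2.23x → x_m = 18.5054.
Social marginal benefit = demand + MEB = 124.73 - 1.87x.
Set SMB = MC: 124.73 - 1.87x = 4.75 + 3.33x → x* = 23.0731.
Gap = |18.5054 − 23.0731| = 4.5677.

4.57 units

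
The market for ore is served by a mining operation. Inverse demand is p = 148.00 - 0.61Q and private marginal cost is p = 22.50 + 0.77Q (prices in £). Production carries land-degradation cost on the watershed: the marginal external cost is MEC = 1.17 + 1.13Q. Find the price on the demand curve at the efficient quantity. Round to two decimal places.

Social marginal cost = private MC + MEC = 23.67 + 1.90Q.
Set SMC = demand: 23.67 + 1.90Q = 148.00 - 0.61Q → Q* = 49.5339.
Consumer price on the demand curve at Q*: 148.00 − 0.61×49.5339 = 117.7843.

P = £117.78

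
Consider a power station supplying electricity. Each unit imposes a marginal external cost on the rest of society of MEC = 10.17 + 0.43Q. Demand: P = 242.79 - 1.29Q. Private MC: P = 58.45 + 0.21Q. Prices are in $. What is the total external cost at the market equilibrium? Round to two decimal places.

Market equilibrium (private): 58.45 + 0.21Q = 242.79 - 1.29Q → Q_m = 122.8933.
Total external cost = ∫₀^{Q_m} (10.17 + 0.43Q) dQ = 10.17×122.8933 + ½×0.43×122.8933² = 4496.9189.

$4496.92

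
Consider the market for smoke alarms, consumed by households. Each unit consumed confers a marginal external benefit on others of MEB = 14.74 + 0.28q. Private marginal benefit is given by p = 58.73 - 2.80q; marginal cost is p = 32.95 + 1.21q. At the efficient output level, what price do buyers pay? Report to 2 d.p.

P = 28.31

Social marginal benefit = demand + MEB = 73.47 - 2.52q.
Set SMB = MC: 73.47 - 2.52q = 32.95 + 1.21q → q* = 10.8633.
Consumer price on the demand curve at q*: 58.73 − 2.80×10.8633 = 28.3128.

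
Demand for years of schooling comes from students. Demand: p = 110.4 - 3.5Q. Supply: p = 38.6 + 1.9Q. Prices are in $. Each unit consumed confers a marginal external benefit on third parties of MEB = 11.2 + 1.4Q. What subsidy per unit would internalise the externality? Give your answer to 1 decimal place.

subsidy = $40.3 per unit

Social marginal benefit = demand + MEB = 121.6 - 2.1Q.
Set SMB = MC: 121.6 - 2.1Q = 38.6 + 1.9Q → Q* = 20.7500.
The Pigouvian subsidy equals MEB at Q*: 11.2 + 1.4×20.7500 = 40.2500.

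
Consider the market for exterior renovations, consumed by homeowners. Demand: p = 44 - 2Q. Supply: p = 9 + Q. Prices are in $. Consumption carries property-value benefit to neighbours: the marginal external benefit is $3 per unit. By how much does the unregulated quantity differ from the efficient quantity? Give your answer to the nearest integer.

Market equilibrium (private): 9 + Q = 44 - 2Q → Q_m = 11.6667.
Social marginal benefit = demand + MEB = 47 - 2Q.
Set SMB = MC: 47 - 2Q = 9 + Q → Q* = 12.6667.
Gap = |11.6667 − 12.6667| = 1.0000.

1 units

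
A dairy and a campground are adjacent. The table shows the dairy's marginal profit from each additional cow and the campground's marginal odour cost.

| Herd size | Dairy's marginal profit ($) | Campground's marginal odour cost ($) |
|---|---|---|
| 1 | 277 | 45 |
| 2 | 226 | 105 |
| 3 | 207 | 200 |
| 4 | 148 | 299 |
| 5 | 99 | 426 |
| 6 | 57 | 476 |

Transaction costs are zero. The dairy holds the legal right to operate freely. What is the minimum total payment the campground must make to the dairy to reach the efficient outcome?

Left alone the dairy would choose level 6 (marginal profit stays positive).
Efficient level: k* = 3 (marginal profit ≥ marginal odour cost through 3).
The campground must at least cover the dairy's forgone profit from cutting 6→3: 148 + 99 + 57 = 304.

$304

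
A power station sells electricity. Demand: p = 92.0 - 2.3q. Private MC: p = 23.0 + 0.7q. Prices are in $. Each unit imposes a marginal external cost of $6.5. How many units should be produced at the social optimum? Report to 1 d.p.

q* = 20.8

Social marginal cost = private MC + MEC = 29.5 + 0.7q.
Set SMC = demand: 29.5 + 0.7q = 92.0 - 2.3q → q* = 20.8333.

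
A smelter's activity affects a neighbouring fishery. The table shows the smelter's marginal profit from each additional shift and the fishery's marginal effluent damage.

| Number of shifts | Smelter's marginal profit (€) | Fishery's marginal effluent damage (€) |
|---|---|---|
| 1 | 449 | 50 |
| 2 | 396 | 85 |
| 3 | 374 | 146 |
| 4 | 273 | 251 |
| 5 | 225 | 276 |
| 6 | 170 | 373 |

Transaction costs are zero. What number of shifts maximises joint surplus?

Bargaining reaches the level where marginal profit last exceeds marginal effluent damage.
That holds through level 4 (273 ≥ 251) but not at 5 (225 < 276).

4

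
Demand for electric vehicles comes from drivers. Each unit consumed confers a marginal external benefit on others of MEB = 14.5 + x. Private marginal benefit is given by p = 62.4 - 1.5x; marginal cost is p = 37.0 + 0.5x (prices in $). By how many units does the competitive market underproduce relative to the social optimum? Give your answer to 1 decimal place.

Market equilibrium (private): 37.0 + 0.5x = 62.4 - 1.5x → x_m = 12.7000.
Social marginal benefit = demand + MEB = 76.9 - 0.5x.
Set SMB = MC: 76.9 - 0.5x = 37.0 + 0.5x → x* = 39.9000.
Gap = |12.7000 − 39.9000| = 27.2000.

27.2 units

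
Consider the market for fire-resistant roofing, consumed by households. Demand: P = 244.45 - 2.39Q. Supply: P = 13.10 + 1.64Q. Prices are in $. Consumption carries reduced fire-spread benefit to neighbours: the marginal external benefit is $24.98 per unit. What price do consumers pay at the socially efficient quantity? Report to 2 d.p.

Social marginal benefit = demand + MEB = 269.43 - 2.39Q.
Set SMB = MC: 269.43 - 2.39Q = 13.10 + 1.64Q → Q* = 63.6055.
Consumer price on the demand curve at Q*: 244.45 − 2.39×63.6055 = 92.4329.

P = $92.43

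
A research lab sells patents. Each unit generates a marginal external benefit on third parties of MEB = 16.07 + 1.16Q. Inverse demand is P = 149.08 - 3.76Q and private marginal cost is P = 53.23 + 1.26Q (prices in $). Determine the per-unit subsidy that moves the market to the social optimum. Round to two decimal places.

subsidy = $49.70 per unit

Social marginal cost = private MC − MEB = 37.16 + 0.10Q.
Set SMC = demand: 37.16 + 0.10Q = 149.08 - 3.76Q → Q* = 28.9948.
The Pigouvian subsidy equals MEB at Q*: 16.07 + 1.16×28.9948 = 49.7040.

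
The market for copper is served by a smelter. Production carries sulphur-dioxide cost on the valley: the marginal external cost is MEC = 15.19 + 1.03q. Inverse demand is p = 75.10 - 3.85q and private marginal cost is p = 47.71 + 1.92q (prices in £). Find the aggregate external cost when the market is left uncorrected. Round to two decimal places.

Market equilibrium (private): 47.71 + 1.92q = 75.10 - 3.85q → q_m = 4.7470.
Total external cost = ∫₀^{q_m} (15.19 + 1.03q) dq = 15.19×4.7470 + ½×1.03×4.7470² = 83.7119.

£83.71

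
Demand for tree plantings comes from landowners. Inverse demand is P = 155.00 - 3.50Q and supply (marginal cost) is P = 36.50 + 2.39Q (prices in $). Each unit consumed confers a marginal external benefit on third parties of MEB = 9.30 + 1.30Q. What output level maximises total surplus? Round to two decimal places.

Q* = 27.84

Social marginal benefit = demand + MEB = 164.30 - 2.20Q.
Set SMB = MC: 164.30 - 2.20Q = 36.50 + 2.39Q → Q* = 27.8431.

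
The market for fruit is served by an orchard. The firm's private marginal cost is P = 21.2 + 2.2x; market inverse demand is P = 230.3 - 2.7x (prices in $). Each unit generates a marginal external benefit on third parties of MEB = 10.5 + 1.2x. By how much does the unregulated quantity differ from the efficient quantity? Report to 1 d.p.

16.7 units

Market equilibrium (private): 21.2 + 2.2x = 230.3 - 2.7x → x_m = 42.6735.
Social marginal cost = private MC − MEB = 10.7 + x.
Set SMC = demand: 10.7 + x = 230.3 - 2.7x → x* = 59.3514.
Gap = |42.6735 − 59.3514| = 16.6779.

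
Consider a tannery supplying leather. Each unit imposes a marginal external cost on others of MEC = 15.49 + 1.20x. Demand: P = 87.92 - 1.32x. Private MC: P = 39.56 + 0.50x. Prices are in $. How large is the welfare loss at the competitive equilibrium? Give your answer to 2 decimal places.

Market equilibrium (private): 39.56 + 0.50x = 87.92 - 1.32x → x_m = 26.5714.
Social marginal cost = private MC + MEC = 55.05 + 1.70x.
Set SMC = demand: 55.05 + 1.70x = 87.92 - 1.32x → x* = 10.8841.
Between x* and x_m the wedge SMC − demand runs linearly from 0 to MEC(x_m), so the loss is a triangle.
DWL = ½ × 15.6873 × 47.3757 = 371.5984.

DWL = $371.60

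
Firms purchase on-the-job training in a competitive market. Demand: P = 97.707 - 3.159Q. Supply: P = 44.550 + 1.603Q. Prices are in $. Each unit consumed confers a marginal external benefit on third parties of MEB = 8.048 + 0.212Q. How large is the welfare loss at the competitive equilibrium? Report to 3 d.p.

Market equilibrium (private): 44.550 + 1.603Q = 97.707 - 3.159Q → Q_m = 11.1627.
Social marginal benefit = demand + MEB = 105.755 - 2.947Q.
Set SMB = MC: 105.755 - 2.947Q = 44.550 + 1.603Q → Q* = 13.4516.
The loss is the area between SMB and MC from Q* to Q_m; with linear curves that's a triangle of height MEB(Q_m).
DWL = ½ × 2.2889 × 10.4145 = 11.9189.

DWL = $11.919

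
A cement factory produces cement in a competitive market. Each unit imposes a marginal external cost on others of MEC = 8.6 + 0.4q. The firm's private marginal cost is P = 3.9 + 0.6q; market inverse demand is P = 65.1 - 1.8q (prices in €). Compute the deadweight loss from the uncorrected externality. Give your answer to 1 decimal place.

Market equilibrium (private): 3.9 + 0.6q = 65.1 - 1.8q → q_m = 25.5000.
Social marginal cost = private MC + MEC = 12.5 + q.
Set SMC = demand: 12.5 + q = 65.1 - 1.8q → q* = 18.7857.
Height of the DWL triangle at q_m is SMC(q_m) − demand(q_m) = MEC(q_m) = 18.8000.
DWL = ½ × 6.7143 × 18.8000 = 63.1144.

DWL = €63.1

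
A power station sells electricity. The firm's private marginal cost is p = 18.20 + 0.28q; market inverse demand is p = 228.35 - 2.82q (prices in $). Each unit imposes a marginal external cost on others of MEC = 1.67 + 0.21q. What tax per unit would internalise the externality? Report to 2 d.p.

Social marginal cost = private MC + MEC = 19.87 + 0.49q.
Set SMC = demand: 19.87 + 0.49q = 228.35 - 2.82q → q* = 62.9849.
The Pigouvian tax equals MEC at q*: 1.67 + 0.21×62.9849 = 14.8968.

tax = $14.90 per unit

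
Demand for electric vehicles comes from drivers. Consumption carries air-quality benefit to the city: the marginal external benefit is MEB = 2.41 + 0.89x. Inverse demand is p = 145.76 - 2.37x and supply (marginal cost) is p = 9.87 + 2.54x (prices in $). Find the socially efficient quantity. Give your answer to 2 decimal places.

Social marginal benefit = demand + MEB = 148.17 - 1.48x.
Set SMB = MC: 148.17 - 1.48x = 9.87 + 2.54x → x* = 34.4030.

x* = 34.40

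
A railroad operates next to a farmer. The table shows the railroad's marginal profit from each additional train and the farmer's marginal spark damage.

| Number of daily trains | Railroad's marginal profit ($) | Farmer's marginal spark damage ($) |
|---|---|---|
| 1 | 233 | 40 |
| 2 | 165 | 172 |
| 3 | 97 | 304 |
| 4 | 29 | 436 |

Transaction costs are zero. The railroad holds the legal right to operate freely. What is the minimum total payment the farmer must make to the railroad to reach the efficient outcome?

Left alone the railroad would choose level 4 (marginal profit stays positive).
Efficient level: k* = 1 (marginal profit ≥ marginal spark damage through 1).
The farmer must at least cover the railroad's forgone profit from cutting 4→1: 165 + 97 + 29 = 291.

$291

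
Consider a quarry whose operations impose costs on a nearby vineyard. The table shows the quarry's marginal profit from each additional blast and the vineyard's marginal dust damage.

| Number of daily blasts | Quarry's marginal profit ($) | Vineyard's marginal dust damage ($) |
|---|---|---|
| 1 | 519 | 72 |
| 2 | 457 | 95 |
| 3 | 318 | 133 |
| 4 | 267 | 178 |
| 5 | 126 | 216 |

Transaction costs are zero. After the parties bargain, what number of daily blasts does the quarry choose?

4

Bargaining reaches the level where marginal profit last exceeds marginal dust damage.
That holds through level 4 (267 ≥ 178) but not at 5 (126 < 216).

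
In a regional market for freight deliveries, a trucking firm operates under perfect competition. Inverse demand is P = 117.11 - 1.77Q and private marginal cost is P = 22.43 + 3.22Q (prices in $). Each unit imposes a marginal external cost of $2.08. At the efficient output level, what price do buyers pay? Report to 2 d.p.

P = $84.26

Social marginal cost = private MC + MEC = 24.51 + 3.22Q.
Set SMC = demand: 24.51 + 3.22Q = 117.11 - 1.77Q → Q* = 18.5571.
Consumer price on the demand curve at Q*: 117.11 − 1.77×18.5571 = 84.2639.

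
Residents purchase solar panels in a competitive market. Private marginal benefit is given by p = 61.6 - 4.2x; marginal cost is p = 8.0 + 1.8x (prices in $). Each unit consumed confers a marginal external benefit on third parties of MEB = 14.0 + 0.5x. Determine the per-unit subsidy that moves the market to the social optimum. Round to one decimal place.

Social marginal benefit = demand + MEB = 75.6 - 3.7x.
Set SMB = MC: 75.6 - 3.7x = 8.0 + 1.8x → x* = 12.2909.
The Pigouvian subsidy equals MEB at x*: 14.0 + 0.5×12.2909 = 20.1455.

subsidy = $20.1 per unit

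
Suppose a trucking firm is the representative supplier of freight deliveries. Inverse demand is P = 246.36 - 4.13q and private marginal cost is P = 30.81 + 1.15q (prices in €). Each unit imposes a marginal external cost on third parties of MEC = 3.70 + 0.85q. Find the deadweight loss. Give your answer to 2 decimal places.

DWL = €120.28

Market equilibrium (private): 30.81 + 1.15q = 246.36 - 4.13q → q_m = 40.8239.
Social marginal cost = private MC + MEC = 34.51 + 2.00q.
Set SMC = demand: 34.51 + 2.00q = 246.36 - 4.13q → q* = 34.5595.
The welfare-loss triangle has base |q_m − q*| and height MEC(q_m) (the vertical gap between SMC and demand is zero at q* and MEC at q_m).
DWL = ½ × 6.2644 × 38.4003 = 120.2774.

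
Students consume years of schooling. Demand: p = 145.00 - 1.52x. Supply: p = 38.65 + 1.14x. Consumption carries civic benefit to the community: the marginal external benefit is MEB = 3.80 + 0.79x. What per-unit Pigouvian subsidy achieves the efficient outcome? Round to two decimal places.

subsidy = 50.33 per unit

Social marginal benefit = demand + MEB = 148.80 - 0.73x.
Set SMB = MC: 148.80 - 0.73x = 38.65 + 1.14x → x* = 58.9037.
The Pigouvian subsidy equals MEB at x*: 3.80 + 0.79×58.9037 = 50.3339.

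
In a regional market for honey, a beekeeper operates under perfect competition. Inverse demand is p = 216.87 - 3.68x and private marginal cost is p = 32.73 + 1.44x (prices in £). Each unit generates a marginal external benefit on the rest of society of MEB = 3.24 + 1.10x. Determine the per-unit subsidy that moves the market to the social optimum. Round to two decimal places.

Social marginal cost = private MC − MEB = 29.49 + 0.34x.
Set SMC = demand: 29.49 + 0.34x = 216.87 - 3.68x → x* = 46.6119.
The Pigouvian subsidy equals MEB at x*: 3.24 + 1.10×46.6119 = 54.5131.

subsidy = £54.51 per unit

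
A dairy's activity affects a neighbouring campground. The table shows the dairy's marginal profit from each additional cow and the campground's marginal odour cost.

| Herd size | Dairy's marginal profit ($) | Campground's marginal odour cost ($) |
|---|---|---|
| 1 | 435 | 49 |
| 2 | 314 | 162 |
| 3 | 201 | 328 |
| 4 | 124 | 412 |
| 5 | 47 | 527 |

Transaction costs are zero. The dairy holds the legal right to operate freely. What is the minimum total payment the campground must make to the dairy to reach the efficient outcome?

Left alone the dairy would choose level 5 (marginal profit stays positive).
Efficient level: k* = 2 (marginal profit ≥ marginal odour cost through 2).
The campground must at least cover the dairy's forgone profit from cutting 5→2: 201 + 124 + 47 = 372.

$372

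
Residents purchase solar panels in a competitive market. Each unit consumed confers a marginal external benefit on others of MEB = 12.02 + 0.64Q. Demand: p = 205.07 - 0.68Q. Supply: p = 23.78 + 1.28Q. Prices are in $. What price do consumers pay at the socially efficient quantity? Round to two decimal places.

Social marginal benefit = demand + MEB = 217.09 - 0.04Q.
Set SMB = MC: 217.09 - 0.04Q = 23.78 + 1.28Q → Q* = 146.4470.
Consumer price on the demand curve at Q*: 205.07 − 0.68×146.4470 = 105.4860.

P = $105.49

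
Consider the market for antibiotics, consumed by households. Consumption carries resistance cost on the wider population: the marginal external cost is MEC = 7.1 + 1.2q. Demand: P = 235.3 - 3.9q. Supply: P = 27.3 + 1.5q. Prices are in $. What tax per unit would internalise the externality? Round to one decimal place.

tax = $43.6 per unit

Social marginal benefit = demand − MEC = 228.2 - 5.1q.
Set SMB = MC: 228.2 - 5.1q = 27.3 + 1.5q → q* = 30.4394.
The Pigouvian tax equals MEC at q*: 7.1 + 1.2×30.4394 = 43.6273.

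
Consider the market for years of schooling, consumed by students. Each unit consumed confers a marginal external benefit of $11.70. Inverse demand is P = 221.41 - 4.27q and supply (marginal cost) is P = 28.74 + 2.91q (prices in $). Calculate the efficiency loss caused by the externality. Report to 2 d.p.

DWL = $9.53

Market equilibrium (private): 28.74 + 2.91q = 221.41 - 4.27q → q_m = 26.8343.
Social marginal benefit = demand + MEB = 233.11 - 4.27q.
Set SMB = MC: 233.11 - 4.27q = 28.74 + 2.91q → q* = 28.4638.
Height of the DWL triangle at q_m is SMB(q_m) − MC(q_m) = MEB(q_m) = 11.7000.
DWL = ½ × 1.6295 × 11.7000 = 9.5326.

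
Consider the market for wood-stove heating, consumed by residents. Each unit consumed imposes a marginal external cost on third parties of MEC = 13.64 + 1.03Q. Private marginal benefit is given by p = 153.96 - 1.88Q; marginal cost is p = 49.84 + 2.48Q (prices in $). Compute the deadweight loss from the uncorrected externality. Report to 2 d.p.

Market equilibrium (private): 49.84 + 2.48Q = 153.96 - 1.88Q → Q_m = 23.8807.
Social marginal benefit = demand − MEC = 140.32 - 2.91Q.
Set SMB = MC: 140.32 - 2.91Q = 49.84 + 2.48Q → Q* = 16.7866.
The loss is the area between SMB and MC from Q* to Q_m; with linear curves that's a triangle of height MEC(Q_m).
DWL = ½ × 7.0941 × 38.2372 = 135.6293.

DWL = $135.63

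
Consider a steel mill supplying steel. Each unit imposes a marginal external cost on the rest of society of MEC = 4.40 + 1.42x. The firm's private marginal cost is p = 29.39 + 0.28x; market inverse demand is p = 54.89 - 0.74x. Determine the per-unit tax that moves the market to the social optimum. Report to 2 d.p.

tax = 16.68 per unit

Social marginal cost = private MC + MEC = 33.79 + 1.70x.
Set SMC = demand: 33.79 + 1.70x = 54.89 - 0.74x → x* = 8.6475.
The Pigouvian tax equals MEC at x*: 4.40 + 1.42×8.6475 = 16.6795.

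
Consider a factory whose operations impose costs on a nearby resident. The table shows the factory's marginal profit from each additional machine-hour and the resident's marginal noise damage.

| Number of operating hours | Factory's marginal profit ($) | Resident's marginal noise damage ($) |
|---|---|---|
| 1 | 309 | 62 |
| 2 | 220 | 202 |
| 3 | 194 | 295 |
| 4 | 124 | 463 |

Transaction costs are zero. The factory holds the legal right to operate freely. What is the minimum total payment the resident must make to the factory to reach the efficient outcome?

Left alone the factory would choose level 4 (marginal profit stays positive).
Efficient level: k* = 2 (marginal profit ≥ marginal noise damage through 2).
The resident must at least cover the factory's forgone profit from cutting 4→2: 194 + 124 = 318.

$318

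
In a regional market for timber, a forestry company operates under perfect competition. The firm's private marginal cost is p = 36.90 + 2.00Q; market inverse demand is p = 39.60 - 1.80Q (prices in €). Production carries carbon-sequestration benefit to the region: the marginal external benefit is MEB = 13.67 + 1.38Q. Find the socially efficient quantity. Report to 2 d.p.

Social marginal cost = private MC − MEB = 23.23 + 0.62Q.
Set SMC = demand: 23.23 + 0.62Q = 39.60 - 1.80Q → Q* = 6.7645.

Q* = 6.76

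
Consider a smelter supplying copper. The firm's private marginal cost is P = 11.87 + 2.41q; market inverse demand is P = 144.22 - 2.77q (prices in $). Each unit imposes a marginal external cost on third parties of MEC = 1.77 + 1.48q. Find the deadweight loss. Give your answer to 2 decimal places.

Market equilibrium (private): 11.87 + 2.41q = 144.22 - 2.77q → q_m = 25.5502.
Social marginal cost = private MC + MEC = 13.64 + 3.89q.
Set SMC = demand: 13.64 + 3.89q = 144.22 - 2.77q → q* = 19.6066.
Between q* and q_m the wedge SMC − demand runs linearly from 0 to MEC(q_m), so the loss is a triangle.
DWL = ½ × 5.9436 × 39.5843 = 117.6366.

DWL = $117.64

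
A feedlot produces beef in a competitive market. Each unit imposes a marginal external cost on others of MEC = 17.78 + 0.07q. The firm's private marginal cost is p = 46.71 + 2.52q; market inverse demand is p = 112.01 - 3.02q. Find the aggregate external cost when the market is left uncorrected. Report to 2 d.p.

Market equilibrium (private): 46.71 + 2.52q = 112.01 - 3.02q → q_m = 11.7870.
Total external cost = ∫₀^{q_m} (17.78 + 0.07q) dq = 17.78×11.7870 + ½×0.07×11.7870² = 214.4355.

214.44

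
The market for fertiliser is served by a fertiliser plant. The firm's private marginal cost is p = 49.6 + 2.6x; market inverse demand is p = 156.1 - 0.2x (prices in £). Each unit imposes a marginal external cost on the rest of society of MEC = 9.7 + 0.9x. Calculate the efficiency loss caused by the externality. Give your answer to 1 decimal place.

DWL = £260.8

Market equilibrium (private): 49.6 + 2.6x = 156.1 - 0.2x → x_m = 38.0357.
Social marginal cost = private MC + MEC = 59.3 + 3.5x.
Set SMC = demand: 59.3 + 3.5x = 156.1 - 0.2x → x* = 26.1622.
Between x* and x_m the wedge SMC − demand runs linearly from 0 to MEC(x_m), so the loss is a triangle.
DWL = ½ × 11.8735 × 43.9321 = 260.8139.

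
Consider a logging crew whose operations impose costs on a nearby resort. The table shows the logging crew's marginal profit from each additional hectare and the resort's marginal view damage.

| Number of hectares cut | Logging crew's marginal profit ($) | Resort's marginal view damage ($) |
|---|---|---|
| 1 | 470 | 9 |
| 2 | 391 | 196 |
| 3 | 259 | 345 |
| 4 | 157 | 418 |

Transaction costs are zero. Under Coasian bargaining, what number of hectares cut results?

Bargaining reaches the level where marginal profit last exceeds marginal view damage.
That holds through level 2 (391 ≥ 196) but not at 3 (259 < 345).

2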